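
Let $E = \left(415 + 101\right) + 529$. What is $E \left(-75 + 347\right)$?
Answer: $284240$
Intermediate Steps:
$E = 1045$ ($E = 516 + 529 = 1045$)
$E \left(-75 + 347\right) = 1045 \left(-75 + 347\right) = 1045 \cdot 272 = 284240$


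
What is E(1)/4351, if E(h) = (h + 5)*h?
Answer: 6/4351 ≈ 0.0013790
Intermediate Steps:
E(h) = h*(5 + h) (E(h) = (5 + h)*h = h*(5 + h))
E(1)/4351 = (1*(5 + 1))/4351 = (1*6)*(1/4351) = 6*(1/4351) = 6/4351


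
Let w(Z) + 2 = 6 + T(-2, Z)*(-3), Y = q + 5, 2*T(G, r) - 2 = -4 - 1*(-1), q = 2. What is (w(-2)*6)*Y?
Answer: 231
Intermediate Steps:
T(G, r) = -½ (T(G, r) = 1 + (-4 - 1*(-1))/2 = 1 + (-4 + 1)/2 = 1 + (½)*(-3) = 1 - 3/2 = -½)
Y = 7 (Y = 2 + 5 = 7)
w(Z) = 11/2 (w(Z) = -2 + (6 - ½*(-3)) = -2 + (6 + 3/2) = -2 + 15/2 = 11/2)
(w(-2)*6)*Y = ((11/2)*6)*7 = 33*7 = 231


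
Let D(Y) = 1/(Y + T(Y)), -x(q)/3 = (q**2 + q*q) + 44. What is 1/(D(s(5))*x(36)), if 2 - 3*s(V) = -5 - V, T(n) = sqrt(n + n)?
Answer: -1/1977 - sqrt(2)/3954 ≈ -0.00086348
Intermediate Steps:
T(n) = sqrt(2)*sqrt(n) (T(n) = sqrt(2*n) = sqrt(2)*sqrt(n))
x(q) = -132 - 6*q**2 (x(q) = -3*((q**2 + q*q) + 44) = -3*((q**2 + q**2) + 44) = -3*(2*q**2 + 44) = -3*(44 + 2*q**2) = -132 - 6*q**2)
s(V) = 7/3 + V/3 (s(V) = 2/3 - (-5 - V)/3 = 2/3 + (5/3 + V/3) = 7/3 + V/3)
D(Y) = 1/(Y + sqrt(2)*sqrt(Y))
1/(D(s(5))*x(36)) = 1/((-132 - 6*36**2)/((7/3 + (1/3)*5) + sqrt(2)*sqrt(7/3 + (1/3)*5))) = 1/((-132 - 6*1296)/((7/3 + 5/3) + sqrt(2)*sqrt(7/3 + 5/3))) = 1/((-132 - 7776)/(4 + sqrt(2)*sqrt(4))) = 1/(-7908/(4 + sqrt(2)*2)) = 1/(-7908/(4 + 2*sqrt(2))) = -1/1977 - sqrt(2)/3954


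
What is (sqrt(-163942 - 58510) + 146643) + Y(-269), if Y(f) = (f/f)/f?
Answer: 39446966/269 + 2*I*sqrt(55613) ≈ 1.4664e+5 + 471.65*I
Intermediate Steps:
Y(f) = 1/f
(sqrt(-163942 - 58510) + 146643) + Y(-269) = (sqrt(-163942 - 58510) + 146643) + 1/(-269) = (sqrt(-222452) + 146643) - 1/269 = (2*I*sqrt(55613) + 146643) - 1/269 = (146643 + 2*I*sqrt(55613)) - 1/269 = 39446966/269 + 2*I*sqrt(55613)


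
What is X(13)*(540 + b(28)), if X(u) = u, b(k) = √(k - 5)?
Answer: 7020 + 13*√23 ≈ 7082.3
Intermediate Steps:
b(k) = √(-5 + k)
X(13)*(540 + b(28)) = 13*(540 + √(-5 + 28)) = 13*(540 + √23) = 7020 + 13*√23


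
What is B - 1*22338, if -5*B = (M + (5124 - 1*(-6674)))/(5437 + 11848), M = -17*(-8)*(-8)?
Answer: -386114472/17285 ≈ -22338.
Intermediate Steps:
M = -1088 (M = 136*(-8) = -1088)
B = -2142/17285 (B = -(-1088 + (5124 - 1*(-6674)))/(5*(5437 + 11848)) = -(-1088 + (5124 + 6674))/(5*17285) = -(-1088 + 11798)/(5*17285) = -2142/17285 ≈ -0.12392)
B - 1*22338 = -2142/17285 - 1*22338 = -2142/17285 - 22338 = -386114472/17285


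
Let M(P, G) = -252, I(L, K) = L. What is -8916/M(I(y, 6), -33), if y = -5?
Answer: 743/21 ≈ 35.381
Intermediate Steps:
-8916/M(I(y, 6), -33) = -8916/(-252) = -8916*(-1/252) = 743/21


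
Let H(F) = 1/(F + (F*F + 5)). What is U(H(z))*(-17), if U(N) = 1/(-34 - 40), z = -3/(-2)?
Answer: 17/74 ≈ 0.22973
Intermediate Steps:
z = 3/2 (z = -3*(-1/2) = 3/2 ≈ 1.5000)
H(F) = 1/(5 + F + F**2) (H(F) = 1/(F + (F**2 + 5)) = 1/(F + (5 + F**2)) = 1/(5 + F + F**2))
U(N) = -1/74 (U(N) = 1/(-74) = -1/74)
U(H(z))*(-17) = -1/74*(-17) = 17/74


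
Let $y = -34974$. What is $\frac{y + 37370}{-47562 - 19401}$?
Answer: $- \frac{2396}{66963} \approx -0.035781$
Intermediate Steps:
$\frac{y + 37370}{-47562 - 19401} = \frac{-34974 + 37370}{-47562 - 19401} = \frac{2396}{-66963} = 2396 \left(- \frac{1}{66963}\right) = - \frac{2396}{66963}$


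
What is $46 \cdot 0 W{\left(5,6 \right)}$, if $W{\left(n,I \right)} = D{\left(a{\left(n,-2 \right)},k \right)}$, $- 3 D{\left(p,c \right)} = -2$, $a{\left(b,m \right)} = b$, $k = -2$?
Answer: $0$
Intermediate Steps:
$D{\left(p,c \right)} = \frac{2}{3}$ ($D{\left(p,c \right)} = \left(- \frac{1}{3}\right) \left(-2\right) = \frac{2}{3}$)
$W{\left(n,I \right)} = \frac{2}{3}$
$46 \cdot 0 W{\left(5,6 \right)} = 46 \cdot 0 \cdot \frac{2}{3} = 0 \cdot \frac{2}{3} = 0$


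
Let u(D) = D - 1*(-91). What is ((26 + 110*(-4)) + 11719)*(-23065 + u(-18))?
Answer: -259924560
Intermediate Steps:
u(D) = 91 + D (u(D) = D + 91 = 91 + D)
((26 + 110*(-4)) + 11719)*(-23065 + u(-18)) = ((26 + 110*(-4)) + 11719)*(-23065 + (91 - 18)) = ((26 - 440) + 11719)*(-23065 + 73) = (-414 + 11719)*(-22992) = 11305*(-22992) = -259924560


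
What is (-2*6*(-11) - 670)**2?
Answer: 289444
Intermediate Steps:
(-2*6*(-11) - 670)**2 = (-12*(-11) - 670)**2 = (132 - 670)**2 = (-538)**2 = 289444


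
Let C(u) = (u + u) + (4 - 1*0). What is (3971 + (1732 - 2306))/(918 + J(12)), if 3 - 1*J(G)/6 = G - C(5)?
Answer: 43/12 ≈ 3.5833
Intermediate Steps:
C(u) = 4 + 2*u (C(u) = 2*u + (4 + 0) = 2*u + 4 = 4 + 2*u)
J(G) = 102 - 6*G (J(G) = 18 - 6*(G - (4 + 2*5)) = 18 - 6*(G - (4 + 10)) = 18 - 6*(G - 1*14) = 18 - 6*(G - 14) = 18 - 6*(-14 + G) = 18 + (84 - 6*G) = 102 - 6*G)
(3971 + (1732 - 2306))/(918 + J(12)) = (3971 + (1732 - 2306))/(918 + (102 - 6*12)) = (3971 - 574)/(918 + (102 - 72)) = 3397/(918 + 30) = 3397/948 = 3397*(1/948) = 43/12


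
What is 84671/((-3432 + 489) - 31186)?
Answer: -84671/34129 ≈ -2.4809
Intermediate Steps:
84671/((-3432 + 489) - 31186) = 84671/(-2943 - 31186) = 84671/(-34129) = 84671*(-1/34129) = -84671/34129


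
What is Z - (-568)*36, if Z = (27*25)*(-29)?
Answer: 873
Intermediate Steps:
Z = -19575 (Z = 675*(-29) = -19575)
Z - (-568)*36 = -19575 - (-568)*36 = -19575 - 1*(-20448) = -19575 + 20448 = 873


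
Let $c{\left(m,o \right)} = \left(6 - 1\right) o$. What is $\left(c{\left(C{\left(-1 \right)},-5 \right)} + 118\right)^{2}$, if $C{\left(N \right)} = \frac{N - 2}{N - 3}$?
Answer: $8649$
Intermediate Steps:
$C{\left(N \right)} = \frac{-2 + N}{-3 + N}$
$c{\left(m,o \right)} = 5 o$
$\left(c{\left(C{\left(-1 \right)},-5 \right)} + 118\right)^{2} = \left(5 \left(-5\right) + 118\right)^{2} = \left(-25 + 118\right)^{2} = 93^{2} = 8649$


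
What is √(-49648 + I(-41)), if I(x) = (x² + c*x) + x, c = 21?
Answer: I*√48869 ≈ 221.06*I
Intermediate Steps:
I(x) = x² + 22*x (I(x) = (x² + 21*x) + x = x² + 22*x)
√(-49648 + I(-41)) = √(-49648 - 41*(22 - 41)) = √(-49648 - 41*(-19)) = √(-49648 + 779) = √(-48869) = I*√48869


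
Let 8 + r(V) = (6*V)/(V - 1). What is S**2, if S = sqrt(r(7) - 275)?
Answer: -276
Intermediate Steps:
r(V) = -8 + 6*V/(-1 + V) (r(V) = -8 + (6*V)/(V - 1) = -8 + (6*V)/(-1 + V) = -8 + 6*V/(-1 + V))
S = 2*I*sqrt(69) (S = sqrt(2*(4 - 1*7)/(-1 + 7) - 275) = sqrt(2*(4 - 7)/6 - 275) = sqrt(2*(1/6)*(-3) - 275) = sqrt(-1 - 275) = sqrt(-276) = 2*I*sqrt(69) ≈ 16.613*I)
S**2 = (2*I*sqrt(69))**2 = -276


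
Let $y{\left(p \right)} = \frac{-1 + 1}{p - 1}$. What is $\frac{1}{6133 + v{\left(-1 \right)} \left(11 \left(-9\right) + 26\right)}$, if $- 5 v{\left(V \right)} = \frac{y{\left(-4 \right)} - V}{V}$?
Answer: $\frac{5}{30592} \approx 0.00016344$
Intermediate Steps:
$y{\left(p \right)} = 0$ ($y{\left(p \right)} = \frac{0}{-1 + p} = 0$)
$v{\left(V \right)} = \frac{1}{5}$ ($v{\left(V \right)} = - \frac{\left(0 - V\right) \frac{1}{V}}{5} = - \frac{- V \frac{1}{V}}{5} = \left(- \frac{1}{5}\right) \left(-1\right) = \frac{1}{5}$)
$\frac{1}{6133 + v{\left(-1 \right)} \left(11 \left(-9\right) + 26\right)} = \frac{1}{6133 + \frac{11 \left(-9\right) + 26}{5}} = \frac{1}{6133 + \frac{-99 + 26}{5}} = \frac{1}{6133 + \frac{1}{5} \left(-73\right)} = \frac{1}{6133 - \frac{73}{5}} = \frac{1}{\frac{30592}{5}} = \frac{5}{30592}$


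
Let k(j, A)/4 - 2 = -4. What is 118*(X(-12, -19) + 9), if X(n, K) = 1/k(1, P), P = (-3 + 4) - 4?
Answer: 4189/4 ≈ 1047.3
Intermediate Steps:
P = -3 (P = 1 - 4 = -3)
k(j, A) = -8 (k(j, A) = 8 + 4*(-4) = 8 - 16 = -8)
X(n, K) = -⅛ (X(n, K) = 1/(-8) = -⅛)
118*(X(-12, -19) + 9) = 118*(-⅛ + 9) = 118*(71/8) = 4189/4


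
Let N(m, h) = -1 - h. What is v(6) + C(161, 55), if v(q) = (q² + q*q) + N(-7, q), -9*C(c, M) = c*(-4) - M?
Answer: 428/3 ≈ 142.67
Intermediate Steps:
C(c, M) = M/9 + 4*c/9 (C(c, M) = -(c*(-4) - M)/9 = -(-4*c - M)/9 = -(-M - 4*c)/9 = M/9 + 4*c/9)
v(q) = -1 - q + 2*q² (v(q) = (q² + q*q) + (-1 - q) = (q² + q²) + (-1 - q) = 2*q² + (-1 - q) = -1 - q + 2*q²)
v(6) + C(161, 55) = (-1 - 1*6 + 2*6²) + ((⅑)*55 + (4/9)*161) = (-1 - 6 + 2*36) + (55/9 + 644/9) = (-1 - 6 + 72) + 233/3 = 65 + 233/3 = 428/3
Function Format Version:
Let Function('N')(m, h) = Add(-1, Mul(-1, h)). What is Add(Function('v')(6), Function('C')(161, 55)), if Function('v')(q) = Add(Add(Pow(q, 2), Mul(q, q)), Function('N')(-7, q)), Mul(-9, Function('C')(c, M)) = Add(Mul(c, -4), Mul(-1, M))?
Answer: Rational(428, 3) ≈ 142.67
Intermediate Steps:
Function('C')(c, M) = Add(Mul(Rational(1, 9), M), Mul(Rational(4, 9), c)) (Function('C')(c, M) = Mul(Rational(-1, 9), Add(Mul(c, -4), Mul(-1, M))) = Mul(Rational(-1, 9), Add(Mul(-4, c), Mul(-1, M))) = Mul(Rational(-1, 9), Add(Mul(-1, M), Mul(-4, c))) = Add(Mul(Rational(1, 9), M), Mul(Rational(4, 9), c)))
Function('v')(q) = Add(-1, Mul(-1, q), Mul(2, Pow(q, 2))) (Function('v')(q) = Add(Add(Pow(q, 2), Mul(q, q)), Add(-1, Mul(-1, q))) = Add(Add(Pow(q, 2), Pow(q, 2)), Add(-1, Mul(-1, q))) = Add(Mul(2, Pow(q, 2)), Add(-1, Mul(-1, q))) = Add(-1, Mul(-1, q), Mul(2, Pow(q, 2))))
Add(Function('v')(6), Function('C')(161, 55)) = Add(Add(-1, Mul(-1, 6), Mul(2, Pow(6, 2))), Add(Mul(Rational(1, 9), 55), Mul(Rational(4, 9), 161))) = Add(Add(-1, -6, Mul(2, 36)), Add(Rational(55, 9), Rational(644, 9))) = Add(Add(-1, -6, 72), Rational(233, 3)) = Add(65, Rational(233, 3)) = Rational(428, 3)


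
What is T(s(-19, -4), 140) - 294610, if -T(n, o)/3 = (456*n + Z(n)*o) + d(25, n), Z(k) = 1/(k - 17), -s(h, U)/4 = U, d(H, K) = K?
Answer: -316126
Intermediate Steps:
s(h, U) = -4*U
Z(k) = 1/(-17 + k)
T(n, o) = -1371*n - 3*o/(-17 + n) (T(n, o) = -3*((456*n + o/(-17 + n)) + n) = -3*(457*n + o/(-17 + n)) = -1371*n - 3*o/(-17 + n))
T(s(-19, -4), 140) - 294610 = 3*(-1*140 - 457*(-4*(-4))*(-17 - 4*(-4)))/(-17 - 4*(-4)) - 294610 = 3*(-140 - 457*16*(-17 + 16))/(-17 + 16) - 294610 = 3*(-140 - 457*16*(-1))/(-1) - 294610 = 3*(-1)*(-140 + 7312) - 294610 = 3*(-1)*7172 - 294610 = -21516 - 294610 = -316126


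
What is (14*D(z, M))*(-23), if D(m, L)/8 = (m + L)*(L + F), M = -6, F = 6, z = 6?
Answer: 0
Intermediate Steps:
D(m, L) = 8*(6 + L)*(L + m) (D(m, L) = 8*((m + L)*(L + 6)) = 8*((L + m)*(6 + L)) = 8*((6 + L)*(L + m)) = 8*(6 + L)*(L + m))
(14*D(z, M))*(-23) = (14*(8*(-6)² + 48*(-6) + 48*6 + 8*(-6)*6))*(-23) = (14*(8*36 - 288 + 288 - 288))*(-23) = (14*(288 - 288 + 288 - 288))*(-23) = (14*0)*(-23) = 0*(-23) = 0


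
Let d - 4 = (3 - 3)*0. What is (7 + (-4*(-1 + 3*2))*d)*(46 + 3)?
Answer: -3577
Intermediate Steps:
d = 4 (d = 4 + (3 - 3)*0 = 4 + 0*0 = 4 + 0 = 4)
(7 + (-4*(-1 + 3*2))*d)*(46 + 3) = (7 - 4*(-1 + 3*2)*4)*(46 + 3) = (7 - 4*(-1 + 6)*4)*49 = (7 - 4*5*4)*49 = (7 - 20*4)*49 = (7 - 80)*49 = -73*49 = -3577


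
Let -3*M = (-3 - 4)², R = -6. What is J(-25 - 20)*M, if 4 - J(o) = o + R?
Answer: -2695/3 ≈ -898.33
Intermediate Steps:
M = -49/3 (M = -(-3 - 4)²/3 = -⅓*(-7)² = -⅓*49 = -49/3 ≈ -16.333)
J(o) = 10 - o (J(o) = 4 - (o - 6) = 4 - (-6 + o) = 4 + (6 - o) = 10 - o)
J(-25 - 20)*M = (10 - (-25 - 20))*(-49/3) = (10 - 1*(-45))*(-49/3) = (10 + 45)*(-49/3) = 55*(-49/3) = -2695/3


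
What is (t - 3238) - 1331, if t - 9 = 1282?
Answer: -3278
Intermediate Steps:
t = 1291 (t = 9 + 1282 = 1291)
(t - 3238) - 1331 = (1291 - 3238) - 1331 = -1947 - 1331 = -3278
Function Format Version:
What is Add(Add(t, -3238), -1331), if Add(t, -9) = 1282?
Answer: -3278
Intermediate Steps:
t = 1291 (t = Add(9, 1282) = 1291)
Add(Add(t, -3238), -1331) = Add(Add(1291, -3238), -1331) = Add(-1947, -1331) = -3278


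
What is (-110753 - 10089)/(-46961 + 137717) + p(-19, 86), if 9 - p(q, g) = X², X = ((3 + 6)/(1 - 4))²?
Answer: -3327637/45378 ≈ -73.332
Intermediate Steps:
X = 9 (X = (9/(-3))² = (9*(-⅓))² = (-3)² = 9)
p(q, g) = -72 (p(q, g) = 9 - 1*9² = 9 - 1*81 = 9 - 81 = -72)
(-110753 - 10089)/(-46961 + 137717) + p(-19, 86) = (-110753 - 10089)/(-46961 + 137717) - 72 = -120842/90756 - 72 = -120842*1/90756 - 72 = -60421/45378 - 72 = -3327637/45378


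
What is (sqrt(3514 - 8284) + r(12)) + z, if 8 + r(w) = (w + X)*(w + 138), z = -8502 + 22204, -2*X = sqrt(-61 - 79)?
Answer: 15494 - 150*I*sqrt(35) + 3*I*sqrt(530) ≈ 15494.0 - 818.35*I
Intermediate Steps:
X = -I*sqrt(35) (X = -sqrt(-61 - 79)/2 = -I*sqrt(35) ≈ -5.9161*I)
z = 13702
r(w) = -8 + (138 + w)*(w - I*sqrt(35)) (r(w) = -8 + (w - I*sqrt(35))*(w + 138) = -8 + (w - I*sqrt(35))*(138 + w) = -8 + (138 + w)*(w - I*sqrt(35)))
(sqrt(3514 - 8284) + r(12)) + z = (sqrt(3514 - 8284) + (-8 + 12**2 + 138*12 - 138*I*sqrt(35) - 1*I*12*sqrt(35))) + 13702 = (sqrt(-4770) + (-8 + 144 + 1656 - 138*I*sqrt(35) - 12*I*sqrt(35))) + 13702 = (3*I*sqrt(530) + (1792 - 150*I*sqrt(35))) + 13702 = (1792 - 150*I*sqrt(35) + 3*I*sqrt(530)) + 13702 = 15494 - 150*I*sqrt(35) + 3*I*sqrt(530)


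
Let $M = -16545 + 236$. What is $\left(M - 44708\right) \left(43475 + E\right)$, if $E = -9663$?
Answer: $-2063106804$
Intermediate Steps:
$M = -16309$
$\left(M - 44708\right) \left(43475 + E\right) = \left(-16309 - 44708\right) \left(43475 - 9663\right) = \left(-61017\right) 33812 = -2063106804$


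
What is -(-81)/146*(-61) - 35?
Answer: -10051/146 ≈ -68.842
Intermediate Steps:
-(-81)/146*(-61) - 35 = -1*(-81/146)*(-61) - 35 = (81/146)*(-61) - 35 = -4941/146 - 35 = -10051/146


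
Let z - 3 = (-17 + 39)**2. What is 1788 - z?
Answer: 1301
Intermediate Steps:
z = 487 (z = 3 + (-17 + 39)**2 = 3 + 22**2 = 3 + 484 = 487)
1788 - z = 1788 - 1*487 = 1788 - 487 = 1301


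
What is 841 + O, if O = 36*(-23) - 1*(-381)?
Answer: 394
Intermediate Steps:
O = -447 (O = -828 + 381 = -447)
841 + O = 841 - 447 = 394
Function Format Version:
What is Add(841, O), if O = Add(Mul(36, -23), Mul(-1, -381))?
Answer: 394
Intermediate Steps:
O = -447 (O = Add(-828, 381) = -447)
Add(841, O) = Add(841, -447) = 394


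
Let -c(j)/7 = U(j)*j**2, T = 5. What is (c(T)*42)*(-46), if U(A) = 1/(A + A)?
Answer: 33810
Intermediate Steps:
U(A) = 1/(2*A)
c(j) = -7*j/2 (c(j) = -7*1/(2*j)*j**2 = -7*j/2)
(c(T)*42)*(-46) = (-7/2*5*42)*(-46) = -35/2*42*(-46) = -735*(-46) = 33810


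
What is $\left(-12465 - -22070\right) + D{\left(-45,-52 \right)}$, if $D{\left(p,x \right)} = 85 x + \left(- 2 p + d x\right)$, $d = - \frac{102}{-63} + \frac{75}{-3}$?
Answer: $\frac{136307}{21} \approx 6490.8$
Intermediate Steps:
$d = - \frac{491}{21}$ ($d = \left(-102\right) \left(- \frac{1}{63}\right) + 75 \left(- \frac{1}{3}\right) = \frac{34}{21} - 25 = - \frac{491}{21} \approx -23.381$)
$D{\left(p,x \right)} = - 2 p + \frac{1294 x}{21}$ ($D{\left(p,x \right)} = 85 x - \left(2 p + \frac{491 x}{21}\right) = - 2 p + \frac{1294 x}{21}$)
$\left(-12465 - -22070\right) + D{\left(-45,-52 \right)} = \left(-12465 - -22070\right) + \left(\left(-2\right) \left(-45\right) + \frac{1294}{21} \left(-52\right)\right) = \left(-12465 + 22070\right) + \left(90 - \frac{67288}{21}\right) = 9605 - \frac{65398}{21} = \frac{136307}{21}$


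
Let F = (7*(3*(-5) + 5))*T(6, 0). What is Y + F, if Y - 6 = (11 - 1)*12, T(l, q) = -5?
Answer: 476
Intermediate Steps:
Y = 126 (Y = 6 + (11 - 1)*12 = 6 + 10*12 = 6 + 120 = 126)
F = 350 (F = (7*(3*(-5) + 5))*(-5) = (7*(-15 + 5))*(-5) = (7*(-10))*(-5) = -70*(-5) = 350)
Y + F = 126 + 350 = 476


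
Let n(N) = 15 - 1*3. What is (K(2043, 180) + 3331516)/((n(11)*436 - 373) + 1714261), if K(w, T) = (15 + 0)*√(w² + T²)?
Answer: 832879/429780 + 9*√51929/114608 ≈ 1.9558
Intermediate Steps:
n(N) = 12 (n(N) = 15 - 3 = 12)
K(w, T) = 15*√(T² + w²)
(K(2043, 180) + 3331516)/((n(11)*436 - 373) + 1714261) = (15*√(180² + 2043²) + 3331516)/((12*436 - 373) + 1714261) = (15*√(32400 + 4173849) + 3331516)/((5232 - 373) + 1714261) = (15*√4206249 + 3331516)/(4859 + 1714261) = (15*(9*√51929) + 3331516)/1719120 = (135*√51929 + 3331516)*(1/1719120) = (3331516 + 135*√51929)*(1/1719120) = 832879/429780 + 9*√51929/114608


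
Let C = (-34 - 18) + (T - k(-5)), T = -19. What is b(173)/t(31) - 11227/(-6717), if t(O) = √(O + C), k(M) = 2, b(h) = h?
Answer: 11227/6717 - 173*I*√42/42 ≈ 1.6714 - 26.694*I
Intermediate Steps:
C = -73 (C = (-34 - 18) + (-19 - 1*2) = -52 + (-19 - 2) = -52 - 21 = -73)
t(O) = √(-73 + O) (t(O) = √(O - 73) = √(-73 + O))
b(173)/t(31) - 11227/(-6717) = 173/(√(-73 + 31)) - 11227/(-6717) = 173/(√(-42)) - 11227*(-1/6717) = 173/((I*√42)) + 11227/6717 = 173*(-I*√42/42) + 11227/6717 = -173*I*√42/42 + 11227/6717 = 11227/6717 - 173*I*√42/42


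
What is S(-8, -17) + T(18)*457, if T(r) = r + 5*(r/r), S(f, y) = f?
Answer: 10503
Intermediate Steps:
T(r) = 5 + r (T(r) = r + 5*1 = r + 5 = 5 + r)
S(-8, -17) + T(18)*457 = -8 + (5 + 18)*457 = -8 + 23*457 = -8 + 10511 = 10503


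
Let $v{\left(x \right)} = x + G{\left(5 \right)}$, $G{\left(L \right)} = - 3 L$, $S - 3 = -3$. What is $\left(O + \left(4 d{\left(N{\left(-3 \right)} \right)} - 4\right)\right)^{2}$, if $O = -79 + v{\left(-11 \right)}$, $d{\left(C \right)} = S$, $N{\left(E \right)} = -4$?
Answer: $11881$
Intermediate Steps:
$S = 0$ ($S = 3 - 3 = 0$)
$d{\left(C \right)} = 0$
$v{\left(x \right)} = -15 + x$ ($v{\left(x \right)} = x - 15 = -15 + x$)
$O = -105$ ($O = -79 - 26 = -105$)
$\left(O + \left(4 d{\left(N{\left(-3 \right)} \right)} - 4\right)\right)^{2} = \left(-105 + \left(4 \cdot 0 - 4\right)\right)^{2} = \left(-105 + \left(0 - 4\right)\right)^{2} = \left(-105 - 4\right)^{2} = \left(-109\right)^{2} = 11881$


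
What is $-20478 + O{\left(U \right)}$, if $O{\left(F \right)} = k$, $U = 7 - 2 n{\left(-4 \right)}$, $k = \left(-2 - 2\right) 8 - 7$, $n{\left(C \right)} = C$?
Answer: $-20517$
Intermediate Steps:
$k = -39$ ($k = \left(-4\right) 8 - 7 = -32 - 7 = -39$)
$U = 15$ ($U = 7 - -8 = 7 + 8 = 15$)
$O{\left(F \right)} = -39$
$-20478 + O{\left(U \right)} = -20478 - 39 = -20517$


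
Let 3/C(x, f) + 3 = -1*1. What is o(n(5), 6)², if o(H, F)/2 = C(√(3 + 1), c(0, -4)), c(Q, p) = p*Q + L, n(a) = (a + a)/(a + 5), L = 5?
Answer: 9/4 ≈ 2.2500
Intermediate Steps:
n(a) = 2*a/(5 + a) (n(a) = (2*a)/(5 + a) = 2*a/(5 + a))
c(Q, p) = 5 + Q*p (c(Q, p) = p*Q + 5 = Q*p + 5 = 5 + Q*p)
C(x, f) = -¾ (C(x, f) = 3/(-3 - 1*1) = 3/(-3 - 1) = 3/(-4) = 3*(-¼) = -¾)
o(H, F) = -3/2 (o(H, F) = 2*(-¾) = -3/2)
o(n(5), 6)² = (-3/2)² = 9/4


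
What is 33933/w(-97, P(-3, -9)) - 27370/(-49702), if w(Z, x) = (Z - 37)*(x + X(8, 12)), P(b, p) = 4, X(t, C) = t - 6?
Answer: -277422081/6660068 ≈ -41.655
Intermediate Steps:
X(t, C) = -6 + t
w(Z, x) = (-37 + Z)*(2 + x) (w(Z, x) = (Z - 37)*(x + (-6 + 8)) = (-37 + Z)*(x + 2) = (-37 + Z)*(2 + x))
33933/w(-97, P(-3, -9)) - 27370/(-49702) = 33933/(-74 - 37*4 + 2*(-97) - 97*4) - 27370/(-49702) = 33933/(-74 - 148 - 194 - 388) - 27370*(-1/49702) = 33933/(-804) + 13685/24851 = 33933*(-1/804) + 13685/24851 = -11311/268 + 13685/24851 = -277422081/6660068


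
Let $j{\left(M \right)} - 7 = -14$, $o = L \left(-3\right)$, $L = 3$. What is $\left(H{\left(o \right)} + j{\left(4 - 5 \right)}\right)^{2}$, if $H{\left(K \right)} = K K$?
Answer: $5476$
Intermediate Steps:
$o = -9$ ($o = 3 \left(-3\right) = -9$)
$H{\left(K \right)} = K^{2}$
$j{\left(M \right)} = -7$ ($j{\left(M \right)} = 7 - 14 = -7$)
$\left(H{\left(o \right)} + j{\left(4 - 5 \right)}\right)^{2} = \left(\left(-9\right)^{2} - 7\right)^{2} = \left(81 - 7\right)^{2} = 74^{2} = 5476$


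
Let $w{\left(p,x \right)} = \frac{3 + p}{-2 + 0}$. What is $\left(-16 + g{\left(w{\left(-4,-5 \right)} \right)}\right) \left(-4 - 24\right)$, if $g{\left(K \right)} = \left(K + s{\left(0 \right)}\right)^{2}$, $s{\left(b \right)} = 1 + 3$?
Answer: $-119$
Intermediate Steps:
$s{\left(b \right)} = 4$
$w{\left(p,x \right)} = - \frac{3}{2} - \frac{p}{2}$ ($w{\left(p,x \right)} = \frac{3 + p}{-2} = \left(3 + p\right) \left(- \frac{1}{2}\right) = - \frac{3}{2} - \frac{p}{2}$)
$g{\left(K \right)} = \left(4 + K\right)^{2}$ ($g{\left(K \right)} = \left(K + 4\right)^{2} = \left(4 + K\right)^{2}$)
$\left(-16 + g{\left(w{\left(-4,-5 \right)} \right)}\right) \left(-4 - 24\right) = \left(-16 + \left(4 - - \frac{1}{2}\right)^{2}\right) \left(-4 - 24\right) = \left(-16 + \left(4 + \left(- \frac{3}{2} + 2\right)\right)^{2}\right) \left(-28\right) = \left(-16 + \left(4 + \frac{1}{2}\right)^{2}\right) \left(-28\right) = \left(-16 + \left(\frac{9}{2}\right)^{2}\right) \left(-28\right) = \left(-16 + \frac{81}{4}\right) \left(-28\right) = \frac{17}{4} \left(-28\right) = -119$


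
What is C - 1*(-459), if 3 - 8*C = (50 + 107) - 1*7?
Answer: 3525/8 ≈ 440.63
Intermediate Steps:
C = -147/8 (C = 3/8 - ((50 + 107) - 1*7)/8 = 3/8 - (157 - 7)/8 = 3/8 - 1/8*150 = 3/8 - 75/4 = -147/8 ≈ -18.375)
C - 1*(-459) = -147/8 - 1*(-459) = -147/8 + 459 = 3525/8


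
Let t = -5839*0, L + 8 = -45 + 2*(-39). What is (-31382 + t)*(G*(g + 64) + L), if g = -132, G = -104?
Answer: -217822462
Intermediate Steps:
L = -131 (L = -8 + (-45 + 2*(-39)) = -8 + (-45 - 78) = -8 - 123 = -131)
t = 0
(-31382 + t)*(G*(g + 64) + L) = (-31382 + 0)*(-104*(-132 + 64) - 131) = -31382*(-104*(-68) - 131) = -31382*(7072 - 131) = -31382*6941 = -217822462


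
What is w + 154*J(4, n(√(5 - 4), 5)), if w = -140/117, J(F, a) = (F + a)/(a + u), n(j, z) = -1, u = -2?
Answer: -18158/117 ≈ -155.20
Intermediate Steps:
J(F, a) = (F + a)/(-2 + a) (J(F, a) = (F + a)/(a - 2) = (F + a)/(-2 + a))
w = -140/117 (w = -140*1/117 = -140/117 ≈ -1.1966)
w + 154*J(4, n(√(5 - 4), 5)) = -140/117 + 154*((4 - 1)/(-2 - 1)) = -140/117 + 154*(3/(-3)) = -140/117 + 154*(-⅓*3) = -140/117 + 154*(-1) = -140/117 - 154 = -18158/117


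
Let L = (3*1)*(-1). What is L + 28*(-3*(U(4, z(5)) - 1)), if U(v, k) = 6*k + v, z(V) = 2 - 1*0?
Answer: -1263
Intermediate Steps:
z(V) = 2 (z(V) = 2 + 0 = 2)
U(v, k) = v + 6*k
L = -3 (L = 3*(-1) = -3)
L + 28*(-3*(U(4, z(5)) - 1)) = -3 + 28*(-3*((4 + 6*2) - 1)) = -3 + 28*(-3*((4 + 12) - 1)) = -3 + 28*(-3*(16 - 1)) = -3 + 28*(-3*15) = -3 + 28*(-45) = -3 - 1260 = -1263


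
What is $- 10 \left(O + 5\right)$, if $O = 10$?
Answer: $-150$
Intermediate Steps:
$- 10 \left(O + 5\right) = - 10 \left(10 + 5\right) = \left(-10\right) 15 = -150$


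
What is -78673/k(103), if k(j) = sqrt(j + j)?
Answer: -78673*sqrt(206)/206 ≈ -5481.4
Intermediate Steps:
k(j) = sqrt(2)*sqrt(j) (k(j) = sqrt(2*j) = sqrt(2)*sqrt(j))
-78673/k(103) = -78673*sqrt(206)/206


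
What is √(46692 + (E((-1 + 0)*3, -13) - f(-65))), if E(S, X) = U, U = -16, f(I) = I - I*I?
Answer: √50966 ≈ 225.76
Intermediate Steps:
f(I) = I - I²
E(S, X) = -16
√(46692 + (E((-1 + 0)*3, -13) - f(-65))) = √(46692 + (-16 - (-65)*(1 - 1*(-65)))) = √(46692 + (-16 - (-65)*(1 + 65))) = √(46692 + (-16 - (-65)*66)) = √(46692 + (-16 - 1*(-4290))) = √(46692 + (-16 + 4290)) = √(46692 + 4274) = √50966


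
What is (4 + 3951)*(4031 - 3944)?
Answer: 344085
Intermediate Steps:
(4 + 3951)*(4031 - 3944) = 3955*87 = 344085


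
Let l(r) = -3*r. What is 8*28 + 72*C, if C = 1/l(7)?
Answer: 1544/7 ≈ 220.57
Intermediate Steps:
C = -1/21 (C = 1/(-3*7) = 1/(-21) = -1/21 ≈ -0.047619)
8*28 + 72*C = 8*28 + 72*(-1/21) = 224 - 24/7 = 1544/7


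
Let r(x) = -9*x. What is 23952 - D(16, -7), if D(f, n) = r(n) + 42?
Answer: 23847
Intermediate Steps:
D(f, n) = 42 - 9*n (D(f, n) = -9*n + 42 = 42 - 9*n)
23952 - D(16, -7) = 23952 - (42 - 9*(-7)) = 23952 - (42 + 63) = 23952 - 1*105 = 23952 - 105 = 23847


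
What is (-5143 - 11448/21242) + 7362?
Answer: 23562275/10621 ≈ 2218.5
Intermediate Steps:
(-5143 - 11448/21242) + 7362 = (-5143 - 11448*1/21242) + 7362 = (-5143 - 5724/10621) + 7362 = -54629527/10621 + 7362 = 23562275/10621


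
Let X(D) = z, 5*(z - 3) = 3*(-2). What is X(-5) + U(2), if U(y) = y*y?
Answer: 29/5 ≈ 5.8000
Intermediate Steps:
z = 9/5 (z = 3 + (3*(-2))/5 = 3 + (⅕)*(-6) = 3 - 6/5 = 9/5 ≈ 1.8000)
U(y) = y²
X(D) = 9/5
X(-5) + U(2) = 9/5 + 2² = 9/5 + 4 = 29/5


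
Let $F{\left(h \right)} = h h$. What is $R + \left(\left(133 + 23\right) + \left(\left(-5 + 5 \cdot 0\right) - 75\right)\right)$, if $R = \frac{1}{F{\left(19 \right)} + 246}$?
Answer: $\frac{46133}{607} \approx 76.002$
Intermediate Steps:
$F{\left(h \right)} = h^{2}$
$R = \frac{1}{607}$ ($R = \frac{1}{19^{2} + 246} = \frac{1}{361 + 246} = \frac{1}{607} \approx 0.0016474$)
$R + \left(\left(133 + 23\right) + \left(\left(-5 + 5 \cdot 0\right) - 75\right)\right) = \frac{1}{607} + \left(\left(133 + 23\right) + \left(\left(-5 + 5 \cdot 0\right) - 75\right)\right) = \frac{1}{607} + \left(156 + \left(\left(-5 + 0\right) - 75\right)\right) = \frac{1}{607} + \left(156 - 80\right) = \frac{1}{607} + 76 = \frac{46133}{607}$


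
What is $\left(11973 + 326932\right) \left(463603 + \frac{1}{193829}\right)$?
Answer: $\frac{30453903623972640}{193829} \approx 1.5712 \cdot 10^{11}$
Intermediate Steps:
$\left(11973 + 326932\right) \left(463603 + \frac{1}{193829}\right) = 338905 \left(463603 + \frac{1}{193829}\right) = 338905 \cdot \frac{89859705888}{193829} = \frac{30453903623972640}{193829}$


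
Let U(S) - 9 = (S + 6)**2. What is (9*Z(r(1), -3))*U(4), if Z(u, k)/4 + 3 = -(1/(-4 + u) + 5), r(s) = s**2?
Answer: -30084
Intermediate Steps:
U(S) = 9 + (6 + S)**2 (U(S) = 9 + (S + 6)**2 = 9 + (6 + S)**2)
Z(u, k) = -32 - 4/(-4 + u) (Z(u, k) = -12 + 4*(-(1/(-4 + u) + 5)) = -12 + 4*(-(5 + 1/(-4 + u))) = -12 + 4*(-5 - 1/(-4 + u)) = -12 + (-20 - 4/(-4 + u)) = -32 - 4/(-4 + u))
(9*Z(r(1), -3))*U(4) = (9*(4*(31 - 8*1**2)/(-4 + 1**2)))*(9 + (6 + 4)**2) = (9*(4*(31 - 8*1)/(-4 + 1)))*(9 + 10**2) = (9*(4*(31 - 8)/(-3)))*(9 + 100) = (9*(4*(-1/3)*23))*109 = (9*(-92/3))*109 = -276*109 = -30084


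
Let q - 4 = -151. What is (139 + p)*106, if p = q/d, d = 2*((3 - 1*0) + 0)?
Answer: 12137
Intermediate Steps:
q = -147 (q = 4 - 151 = -147)
d = 6 (d = 2*((3 + 0) + 0) = 2*(3 + 0) = 2*3 = 6)
p = -49/2 (p = -147/6 = -147*⅙ = -49/2 ≈ -24.500)
(139 + p)*106 = (139 - 49/2)*106 = (229/2)*106 = 12137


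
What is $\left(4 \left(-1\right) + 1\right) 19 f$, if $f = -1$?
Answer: $57$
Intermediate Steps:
$\left(4 \left(-1\right) + 1\right) 19 f = \left(4 \left(-1\right) + 1\right) 19 \left(-1\right) = \left(-4 + 1\right) 19 \left(-1\right) = \left(-3\right) 19 \left(-1\right) = \left(-57\right) \left(-1\right) = 57$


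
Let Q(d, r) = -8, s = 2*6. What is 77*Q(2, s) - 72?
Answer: -688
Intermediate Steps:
s = 12
77*Q(2, s) - 72 = 77*(-8) - 72 = -616 - 72 = -688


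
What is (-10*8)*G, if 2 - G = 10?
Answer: 640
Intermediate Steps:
G = -8 (G = 2 - 1*10 = 2 - 10 = -8)
(-10*8)*G = -10*8*(-8) = -80*(-8) = 640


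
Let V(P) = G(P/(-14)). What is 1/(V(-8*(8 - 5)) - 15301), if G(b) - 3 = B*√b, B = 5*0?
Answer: -1/15298 ≈ -6.5368e-5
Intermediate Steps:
B = 0
G(b) = 3 (G(b) = 3 + 0*√b = 3 + 0 = 3)
V(P) = 3
1/(V(-8*(8 - 5)) - 15301) = 1/(3 - 15301) = 1/(-15298) = -1/15298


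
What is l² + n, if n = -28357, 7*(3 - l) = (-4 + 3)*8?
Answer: -1388652/49 ≈ -28340.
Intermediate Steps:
l = 29/7 (l = 3 - (-4 + 3)*8/7 = 3 - (-1)*8/7 = 3 - ⅐*(-8) = 3 + 8/7 = 29/7 ≈ 4.1429)
l² + n = (29/7)² - 28357 = 841/49 - 28357 = -1388652/49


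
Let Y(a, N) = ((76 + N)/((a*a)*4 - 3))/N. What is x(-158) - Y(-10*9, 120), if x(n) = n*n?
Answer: 24262761191/971910 ≈ 24964.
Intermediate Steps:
x(n) = n²
Y(a, N) = (76 + N)/(N*(-3 + 4*a²)) (Y(a, N) = ((76 + N)/(a²*4 - 3))/N = ((76 + N)/(4*a² - 3))/N = ((76 + N)/(-3 + 4*a²))/N = (76 + N)/(N*(-3 + 4*a²)))
x(-158) - Y(-10*9, 120) = (-158)² - (76 + 120)/(120*(-3 + 4*(-10*9)²)) = 24964 - 196/(120*(-3 + 4*(-90)²)) = 24964 - 196/(120*(-3 + 4*8100)) = 24964 - 196/(120*(-3 + 32400)) = 24964 - 196/(120*32397) = 24964 - 1*49/971910 = 24964 - 49/971910 = 24262761191/971910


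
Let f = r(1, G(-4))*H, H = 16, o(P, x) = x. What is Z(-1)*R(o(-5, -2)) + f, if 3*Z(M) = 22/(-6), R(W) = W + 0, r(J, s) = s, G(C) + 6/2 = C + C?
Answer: -1562/9 ≈ -173.56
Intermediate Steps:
G(C) = -3 + 2*C (G(C) = -3 + (C + C) = -3 + 2*C)
R(W) = W
Z(M) = -11/9 (Z(M) = (22/(-6))/3 = (22*(-⅙))/3 = (⅓)*(-11/3) = -11/9)
f = -176 (f = (-3 + 2*(-4))*16 = (-3 - 8)*16 = -11*16 = -176)
Z(-1)*R(o(-5, -2)) + f = -11/9*(-2) - 176 = 22/9 - 176 = -1562/9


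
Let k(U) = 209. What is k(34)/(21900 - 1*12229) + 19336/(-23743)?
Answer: -9580851/12085187 ≈ -0.79278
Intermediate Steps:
k(34)/(21900 - 1*12229) + 19336/(-23743) = 209/(21900 - 1*12229) + 19336/(-23743) = 209/(21900 - 12229) + 19336*(-1/23743) = 209/9671 - 19336/23743 = 209*(1/9671) - 19336/23743 = 11/509 - 19336/23743 = -9580851/12085187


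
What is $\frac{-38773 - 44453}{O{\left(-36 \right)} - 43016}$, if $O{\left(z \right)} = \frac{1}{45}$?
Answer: $\frac{3745170}{1935719} \approx 1.9348$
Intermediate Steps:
$O{\left(z \right)} = \frac{1}{45}$
$\frac{-38773 - 44453}{O{\left(-36 \right)} - 43016} = \frac{-38773 - 44453}{\frac{1}{45} - 43016} = - \frac{83226}{- \frac{1935719}{45}} = \left(-83226\right) \left(- \frac{45}{1935719}\right) = \frac{3745170}{1935719}$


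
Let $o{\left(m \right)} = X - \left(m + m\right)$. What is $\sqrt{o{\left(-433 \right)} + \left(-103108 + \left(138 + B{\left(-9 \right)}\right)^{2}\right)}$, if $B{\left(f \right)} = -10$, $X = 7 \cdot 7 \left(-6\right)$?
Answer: $22 i \sqrt{178} \approx 293.52 i$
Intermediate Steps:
$X = -294$ ($X = 49 \left(-6\right) = -294$)
$o{\left(m \right)} = -294 - 2 m$ ($o{\left(m \right)} = -294 - \left(m + m\right) = -294 - 2 m$)
$\sqrt{o{\left(-433 \right)} + \left(-103108 + \left(138 + B{\left(-9 \right)}\right)^{2}\right)} = \sqrt{\left(-294 - -866\right) - \left(103108 - \left(138 - 10\right)^{2}\right)} = \sqrt{\left(-294 + 866\right) - \left(103108 - 128^{2}\right)} = \sqrt{572 + \left(-103108 + 16384\right)} = \sqrt{572 - 86724} = \sqrt{-86152} = 22 i \sqrt{178}$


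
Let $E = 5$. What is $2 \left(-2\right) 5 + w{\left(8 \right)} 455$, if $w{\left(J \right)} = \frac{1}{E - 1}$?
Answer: $\frac{375}{4} \approx 93.75$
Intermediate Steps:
$w{\left(J \right)} = \frac{1}{4}$ ($w{\left(J \right)} = \frac{1}{5 - 1} = \frac{1}{4}$)
$2 \left(-2\right) 5 + w{\left(8 \right)} 455 = 2 \left(-2\right) 5 + \frac{1}{4} \cdot 455 = \left(-4\right) 5 + \frac{455}{4} = -20 + \frac{455}{4} = \frac{375}{4}$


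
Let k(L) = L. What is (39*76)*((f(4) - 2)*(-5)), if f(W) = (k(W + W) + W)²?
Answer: -2104440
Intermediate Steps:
f(W) = 9*W² (f(W) = ((W + W) + W)² = (2*W + W)² = (3*W)² = 9*W²)
(39*76)*((f(4) - 2)*(-5)) = (39*76)*((9*4² - 2)*(-5)) = 2964*((9*16 - 2)*(-5)) = 2964*((144 - 2)*(-5)) = 2964*(142*(-5)) = 2964*(-710) = -2104440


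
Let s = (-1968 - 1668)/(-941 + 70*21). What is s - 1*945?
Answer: -503541/529 ≈ -951.87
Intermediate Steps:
s = -3636/529 (s = -3636/(-941 + 1470) = -3636/529 ≈ -6.8733)
s - 1*945 = -3636/529 - 1*945 = -3636/529 - 945 = -503541/529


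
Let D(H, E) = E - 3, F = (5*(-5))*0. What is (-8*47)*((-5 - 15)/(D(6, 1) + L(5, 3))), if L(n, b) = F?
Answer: -3760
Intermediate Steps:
F = 0 (F = -25*0 = 0)
D(H, E) = -3 + E
L(n, b) = 0
(-8*47)*((-5 - 15)/(D(6, 1) + L(5, 3))) = (-8*47)*((-5 - 15)/((-3 + 1) + 0)) = -(-7520)/(-2 + 0) = -(-7520)/(-2) = -(-7520)*(-1)/2 = -376*10 = -3760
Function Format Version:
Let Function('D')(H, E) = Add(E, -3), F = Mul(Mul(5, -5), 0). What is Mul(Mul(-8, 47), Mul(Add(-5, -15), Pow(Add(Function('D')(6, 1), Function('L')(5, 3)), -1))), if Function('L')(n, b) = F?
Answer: -3760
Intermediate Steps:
F = 0 (F = Mul(-25, 0) = 0)
Function('D')(H, E) = Add(-3, E)
Function('L')(n, b) = 0
Mul(Mul(-8, 47), Mul(Add(-5, -15), Pow(Add(Function('D')(6, 1), Function('L')(5, 3)), -1))) = Mul(Mul(-8, 47), Mul(Add(-5, -15), Pow(Add(Add(-3, 1), 0), -1))) = Mul(-376, Mul(-20, Pow(Add(-2, 0), -1))) = Mul(-376, Mul(-20, Pow(-2, -1))) = Mul(-376, Mul(-20, Rational(-1, 2))) = Mul(-376, 10) = -3760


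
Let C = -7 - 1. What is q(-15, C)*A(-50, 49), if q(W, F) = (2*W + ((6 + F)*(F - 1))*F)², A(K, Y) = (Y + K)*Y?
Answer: -1483524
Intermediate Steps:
C = -8
A(K, Y) = Y*(K + Y) (A(K, Y) = (K + Y)*Y = Y*(K + Y))
q(W, F) = (2*W + F*(-1 + F)*(6 + F))² (q(W, F) = (2*W + ((6 + F)*(-1 + F))*F)² = (2*W + ((-1 + F)*(6 + F))*F)² = (2*W + F*(-1 + F)*(6 + F))²)
q(-15, C)*A(-50, 49) = ((-8)³ - 6*(-8) + 2*(-15) + 5*(-8)²)²*(49*(-50 + 49)) = (-512 + 48 - 30 + 5*64)²*(49*(-1)) = (-512 + 48 - 30 + 320)²*(-49) = (-174)²*(-49) = 30276*(-49) = -1483524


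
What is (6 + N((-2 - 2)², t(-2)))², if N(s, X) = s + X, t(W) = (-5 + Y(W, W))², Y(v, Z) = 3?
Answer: 676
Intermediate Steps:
t(W) = 4 (t(W) = (-5 + 3)² = (-2)² = 4)
N(s, X) = X + s
(6 + N((-2 - 2)², t(-2)))² = (6 + (4 + (-2 - 2)²))² = (6 + (4 + (-4)²))² = (6 + (4 + 16))² = (6 + 20)² = 26² = 676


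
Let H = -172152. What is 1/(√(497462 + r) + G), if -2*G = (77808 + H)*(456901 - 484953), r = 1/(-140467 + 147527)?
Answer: -3114092914880/4120782442989968792813 - 2*√6198824237565/12362347328969906378439 ≈ -7.5570e-10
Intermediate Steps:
r = 1/7060 ≈ 0.00014164
G = -1323268944 (G = -(77808 - 172152)*(456901 - 484953)/2 = -(-47172)*(-28052) = -½*2646537888 = -1323268944)
1/(√(497462 + r) + G) = 1/(√(497462 + 1/7060) - 1323268944) = 1/(√(3512081721/7060) - 1323268944) = 1/(√6198824237565/3530 - 1323268944) = 1/(-1323268944 + √6198824237565/3530)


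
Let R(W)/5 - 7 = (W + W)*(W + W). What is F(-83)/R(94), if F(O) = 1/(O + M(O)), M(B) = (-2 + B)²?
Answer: 1/1262384210 ≈ 7.9215e-10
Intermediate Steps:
F(O) = 1/(O + (-2 + O)²)
R(W) = 35 + 20*W² (R(W) = 35 + 5*((W + W)*(W + W)) = 35 + 5*((2*W)*(2*W)) = 35 + 5*(4*W²) = 35 + 20*W²)
F(-83)/R(94) = 1/((-83 + (-2 - 83)²)*(35 + 20*94²)) = 1/((-83 + (-85)²)*(35 + 20*8836)) = 1/((-83 + 7225)*(35 + 176720)) = 1/(7142*176755) = (1/7142)*(1/176755) = 1/1262384210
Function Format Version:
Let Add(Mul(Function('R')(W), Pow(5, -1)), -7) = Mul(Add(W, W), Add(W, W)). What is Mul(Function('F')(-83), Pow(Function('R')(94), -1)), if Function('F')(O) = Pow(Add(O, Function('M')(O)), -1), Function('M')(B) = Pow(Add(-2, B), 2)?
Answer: Rational(1, 1262384210) ≈ 7.9215e-10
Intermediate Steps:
Function('F')(O) = Pow(Add(O, Pow(Add(-2, O), 2)), -1)
Function('R')(W) = Add(35, Mul(20, Pow(W, 2))) (Function('R')(W) = Add(35, Mul(5, Mul(Add(W, W), Add(W, W)))) = Add(35, Mul(5, Mul(Mul(2, W), Mul(2, W)))) = Add(35, Mul(5, Mul(4, Pow(W, 2)))) = Add(35, Mul(20, Pow(W, 2))))
Mul(Function('F')(-83), Pow(Function('R')(94), -1)) = Mul(Pow(Add(-83, Pow(Add(-2, -83), 2)), -1), Pow(Add(35, Mul(20, Pow(94, 2))), -1)) = Mul(Pow(Add(-83, Pow(-85, 2)), -1), Pow(Add(35, Mul(20, 8836)), -1)) = Mul(Pow(Add(-83, 7225), -1), Pow(Add(35, 176720), -1)) = Mul(Pow(7142, -1), Pow(176755, -1)) = Mul(Rational(1, 7142), Rational(1, 176755)) = Rational(1, 1262384210)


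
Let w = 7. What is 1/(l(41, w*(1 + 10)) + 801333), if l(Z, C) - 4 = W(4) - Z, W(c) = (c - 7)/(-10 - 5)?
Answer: 5/4006481 ≈ 1.2480e-6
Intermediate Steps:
W(c) = 7/15 - c/15 (W(c) = (-7 + c)/(-15) = (-7 + c)*(-1/15) = 7/15 - c/15)
l(Z, C) = 21/5 - Z (l(Z, C) = 4 + ((7/15 - 1/15*4) - Z) = 4 + ((7/15 - 4/15) - Z) = 4 + (⅕ - Z) = 21/5 - Z)
1/(l(41, w*(1 + 10)) + 801333) = 1/((21/5 - 1*41) + 801333) = 1/((21/5 - 41) + 801333) = 1/(-184/5 + 801333) = 1/(4006481/5) = 5/4006481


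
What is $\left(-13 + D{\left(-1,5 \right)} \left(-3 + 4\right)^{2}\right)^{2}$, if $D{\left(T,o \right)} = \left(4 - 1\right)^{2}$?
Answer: $16$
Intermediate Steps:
$D{\left(T,o \right)} = 9$ ($D{\left(T,o \right)} = 3^{2} = 9$)
$\left(-13 + D{\left(-1,5 \right)} \left(-3 + 4\right)^{2}\right)^{2} = \left(-13 + 9 \left(-3 + 4\right)^{2}\right)^{2} = \left(-13 + 9 \cdot 1^{2}\right)^{2} = \left(-13 + 9 \cdot 1\right)^{2} = \left(-13 + 9\right)^{2} = \left(-4\right)^{2} = 16$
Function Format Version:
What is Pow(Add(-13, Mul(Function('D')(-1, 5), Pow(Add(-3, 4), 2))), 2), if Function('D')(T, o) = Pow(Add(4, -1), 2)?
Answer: 16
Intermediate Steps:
Function('D')(T, o) = 9 (Function('D')(T, o) = Pow(3, 2) = 9)
Pow(Add(-13, Mul(Function('D')(-1, 5), Pow(Add(-3, 4), 2))), 2) = Pow(Add(-13, Mul(9, Pow(Add(-3, 4), 2))), 2) = Pow(Add(-13, Mul(9, Pow(1, 2))), 2) = Pow(Add(-13, Mul(9, 1)), 2) = Pow(Add(-13, 9), 2) = Pow(-4, 2) = 16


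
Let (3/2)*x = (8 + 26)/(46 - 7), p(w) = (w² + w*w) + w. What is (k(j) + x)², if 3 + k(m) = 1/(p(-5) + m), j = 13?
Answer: 265592209/46049796 ≈ 5.7675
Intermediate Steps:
p(w) = w + 2*w² (p(w) = (w² + w²) + w = 2*w² + w = w + 2*w²)
x = 68/117 (x = 2*((8 + 26)/(46 - 7))/3 = 2*(34/39)/3 = 2*(34*(1/39))/3 = (⅔)*(34/39) = 68/117 ≈ 0.58120)
k(m) = -3 + 1/(45 + m) (k(m) = -3 + 1/(-5*(1 + 2*(-5)) + m) = -3 + 1/(-5*(1 - 10) + m) = -3 + 1/(-5*(-9) + m) = -3 + 1/(45 + m))
(k(j) + x)² = ((-134 - 3*13)/(45 + 13) + 68/117)² = ((-134 - 39)/58 + 68/117)² = ((1/58)*(-173) + 68/117)² = (-173/58 + 68/117)² = (-16297/6786)² = 265592209/46049796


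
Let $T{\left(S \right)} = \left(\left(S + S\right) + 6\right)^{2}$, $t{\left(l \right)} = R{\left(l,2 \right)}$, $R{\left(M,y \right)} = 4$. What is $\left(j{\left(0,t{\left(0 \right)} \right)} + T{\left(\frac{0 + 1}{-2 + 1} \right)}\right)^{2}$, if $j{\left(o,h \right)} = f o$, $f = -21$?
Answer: $256$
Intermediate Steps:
$t{\left(l \right)} = 4$
$j{\left(o,h \right)} = - 21 o$
$T{\left(S \right)} = \left(6 + 2 S\right)^{2}$ ($T{\left(S \right)} = \left(2 S + 6\right)^{2} = \left(6 + 2 S\right)^{2}$)
$\left(j{\left(0,t{\left(0 \right)} \right)} + T{\left(\frac{0 + 1}{-2 + 1} \right)}\right)^{2} = \left(\left(-21\right) 0 + 4 \left(3 + \frac{0 + 1}{-2 + 1}\right)^{2}\right)^{2} = \left(0 + 4 \left(3 + 1 \frac{1}{-1}\right)^{2}\right)^{2} = \left(0 + 4 \left(3 + 1 \left(-1\right)\right)^{2}\right)^{2} = \left(0 + 4 \left(3 - 1\right)^{2}\right)^{2} = \left(0 + 4 \cdot 2^{2}\right)^{2} = \left(0 + 4 \cdot 4\right)^{2} = \left(0 + 16\right)^{2} = 16^{2} = 256$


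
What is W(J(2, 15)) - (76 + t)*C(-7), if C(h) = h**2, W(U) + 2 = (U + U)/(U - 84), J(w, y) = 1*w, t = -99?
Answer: 46123/41 ≈ 1125.0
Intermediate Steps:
J(w, y) = w
W(U) = -2 + 2*U/(-84 + U) (W(U) = -2 + (U + U)/(U - 84) = -2 + (2*U)/(-84 + U) = -2 + 2*U/(-84 + U))
W(J(2, 15)) - (76 + t)*C(-7) = 168/(-84 + 2) - (76 - 99)*(-7)**2 = 168/(-82) - (-23)*49 = 168*(-1/82) - 1*(-1127) = -84/41 + 1127 = 46123/41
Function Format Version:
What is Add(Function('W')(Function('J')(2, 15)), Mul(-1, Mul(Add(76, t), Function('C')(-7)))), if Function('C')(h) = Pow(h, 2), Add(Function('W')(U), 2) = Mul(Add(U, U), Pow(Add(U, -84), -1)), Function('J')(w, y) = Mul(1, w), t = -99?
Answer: Rational(46123, 41) ≈ 1125.0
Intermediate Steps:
Function('J')(w, y) = w
Function('W')(U) = Add(-2, Mul(2, U, Pow(Add(-84, U), -1))) (Function('W')(U) = Add(-2, Mul(Add(U, U), Pow(Add(U, -84), -1))) = Add(-2, Mul(Mul(2, U), Pow(Add(-84, U), -1))) = Add(-2, Mul(2, U, Pow(Add(-84, U), -1))))
Add(Function('W')(Function('J')(2, 15)), Mul(-1, Mul(Add(76, t), Function('C')(-7)))) = Add(Mul(168, Pow(Add(-84, 2), -1)), Mul(-1, Mul(Add(76, -99), Pow(-7, 2)))) = Add(Mul(168, Pow(-82, -1)), Mul(-1, Mul(-23, 49))) = Add(Mul(168, Rational(-1, 82)), Mul(-1, -1127)) = Add(Rational(-84, 41), 1127) = Rational(46123, 41)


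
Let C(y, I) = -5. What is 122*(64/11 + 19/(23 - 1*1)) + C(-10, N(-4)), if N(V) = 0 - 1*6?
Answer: 8912/11 ≈ 810.18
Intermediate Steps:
N(V) = -6 (N(V) = 0 - 6 = -6)
122*(64/11 + 19/(23 - 1*1)) + C(-10, N(-4)) = 122*(64/11 + 19/(23 - 1*1)) - 5 = 122*(64*(1/11) + 19/(23 - 1)) - 5 = 122*(64/11 + 19/22) - 5 = 122*(147/22) - 5 = 8967/11 - 5 = 8912/11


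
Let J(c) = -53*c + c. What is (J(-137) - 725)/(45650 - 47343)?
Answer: -6399/1693 ≈ -3.7797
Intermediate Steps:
J(c) = -52*c
(J(-137) - 725)/(45650 - 47343) = (-52*(-137) - 725)/(45650 - 47343) = (7124 - 725)/(-1693) = 6399*(-1/1693) = -6399/1693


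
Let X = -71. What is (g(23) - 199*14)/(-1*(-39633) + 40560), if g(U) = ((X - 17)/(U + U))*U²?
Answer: -1266/26731 ≈ -0.047361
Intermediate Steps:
g(U) = -44*U (g(U) = ((-71 - 17)/(U + U))*U² = (-88*1/(2*U))*U² = (-44/U)*U² = -44*U)
(g(23) - 199*14)/(-1*(-39633) + 40560) = (-44*23 - 199*14)/(-1*(-39633) + 40560) = (-1012 - 2786)/(39633 + 40560) = -3798/80193 = -3798*1/80193 = -1266/26731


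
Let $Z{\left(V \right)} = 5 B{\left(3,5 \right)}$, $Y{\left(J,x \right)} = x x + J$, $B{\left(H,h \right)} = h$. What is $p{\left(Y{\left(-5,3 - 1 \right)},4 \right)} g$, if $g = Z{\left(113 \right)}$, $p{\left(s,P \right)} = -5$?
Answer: $-125$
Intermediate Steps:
$Y{\left(J,x \right)} = J + x^{2}$ ($Y{\left(J,x \right)} = x^{2} + J = J + x^{2}$)
$Z{\left(V \right)} = 25$ ($Z{\left(V \right)} = 5 \cdot 5 = 25$)
$g = 25$
$p{\left(Y{\left(-5,3 - 1 \right)},4 \right)} g = \left(-5\right) 25 = -125$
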